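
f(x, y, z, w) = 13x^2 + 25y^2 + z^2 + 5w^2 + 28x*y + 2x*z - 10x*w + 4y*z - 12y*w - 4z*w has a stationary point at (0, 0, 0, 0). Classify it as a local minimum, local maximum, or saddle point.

local minimum

The Hessian at the origin is H = [[26, 28, 2, -10], [28, 50, 4, -12], [2, 4, 2, -4], [-10, -12, -4, 10]].
Congruent diagonalization of H (simultaneous row and column reduction) yields pivots 26, 258/13, 72/43, 5/18.
So there are 4 positive pivots.
H is positive definite, so the origin is a strict local minimum.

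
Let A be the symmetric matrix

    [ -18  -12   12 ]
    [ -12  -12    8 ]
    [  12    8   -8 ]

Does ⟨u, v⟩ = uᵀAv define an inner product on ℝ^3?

Congruent diagonalization of A (simultaneous row and column reduction) yields pivots -18, -4, 0.
Counting signs: 2 negative, 1 zero.
Hence Q is negative semidefinite.
⟨·,·⟩ is an inner product exactly when A is positive definite.

no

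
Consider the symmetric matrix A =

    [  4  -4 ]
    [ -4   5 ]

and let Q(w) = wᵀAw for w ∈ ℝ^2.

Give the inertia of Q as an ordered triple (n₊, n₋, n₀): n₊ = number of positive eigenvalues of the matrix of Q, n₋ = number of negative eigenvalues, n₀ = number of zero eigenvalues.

(2, 0, 0)

Symmetric row and column elimination reduces A to a congruent diagonal form with pivots 4, 1.
That gives 2 positive pivots.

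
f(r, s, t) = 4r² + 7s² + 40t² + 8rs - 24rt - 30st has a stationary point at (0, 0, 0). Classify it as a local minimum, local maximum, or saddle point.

local minimum

The Hessian at the origin is H = [[8, 8, -24], [8, 14, -30], [-24, -30, 80]].
An LDLᵀ factorisation of H has diagonal entries 8, 6, 2.
So there are 3 positive pivots.
H is positive definite, so the origin is a strict local minimum.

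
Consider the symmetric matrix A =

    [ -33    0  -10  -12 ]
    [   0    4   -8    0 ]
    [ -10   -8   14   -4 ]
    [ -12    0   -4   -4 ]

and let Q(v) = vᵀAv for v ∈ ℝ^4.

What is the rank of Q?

4

Symmetric row and column elimination reduces A to a congruent diagonal form with pivots -33, 4, 34/33, 4/17.
That gives 3 positive, 1 negative pivots.
The rank is the number of nonzero pivots: 4.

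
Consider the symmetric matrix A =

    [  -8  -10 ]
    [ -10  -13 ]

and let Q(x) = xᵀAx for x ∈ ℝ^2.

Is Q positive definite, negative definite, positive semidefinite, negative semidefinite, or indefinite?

For the 2×2 matrix [[-8, -10], [-10, -13]]: det = -8·-13 − (-10)² = 4, trace = -21.
det > 0 so both eigenvalues share the sign of the trace; trace = -21 < 0 ⇒ both negative.

negative definite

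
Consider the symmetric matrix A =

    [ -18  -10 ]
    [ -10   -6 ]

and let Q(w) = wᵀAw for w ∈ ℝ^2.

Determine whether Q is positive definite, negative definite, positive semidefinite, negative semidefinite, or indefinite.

negative definite

For the 2×2 matrix [[-18, -10], [-10, -6]]: det = -18·-6 − (-10)² = 8, trace = -24.
det > 0 so both eigenvalues share the sign of the trace; trace = -24 < 0 ⇒ both negative.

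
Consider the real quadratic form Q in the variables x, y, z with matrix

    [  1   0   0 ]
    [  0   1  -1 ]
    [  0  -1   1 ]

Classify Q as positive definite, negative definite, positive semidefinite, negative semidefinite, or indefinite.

positive semidefinite

Applying the same elementary operations to the rows and columns of A produces a congruent diagonal matrix with entries 1, 1, 0.
Counting signs: 2 positive, 1 zero.
Hence Q is positive semidefinite.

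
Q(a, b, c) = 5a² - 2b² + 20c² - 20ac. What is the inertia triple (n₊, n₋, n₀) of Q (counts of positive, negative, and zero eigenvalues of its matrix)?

Write A = [[5, 0, -10], [0, -2, 0], [-10, 0, 20]].
Symmetric row and column elimination reduces A to a congruent diagonal form with pivots 5, -2, 0.
That gives 1 positive, 1 negative, 1 zero pivots.

(1, 1, 1)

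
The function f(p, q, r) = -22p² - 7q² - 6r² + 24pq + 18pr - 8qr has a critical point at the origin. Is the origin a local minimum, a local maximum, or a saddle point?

The Hessian at the origin is H = [[-44, 24, 18], [24, -14, -8], [18, -8, -12]].
Applying the same elementary operations to the rows and columns of H produces a congruent diagonal matrix with entries -44, -10/11, -1.
That gives 3 negative pivots.
H is negative definite, so the origin is a strict local maximum.

local maximum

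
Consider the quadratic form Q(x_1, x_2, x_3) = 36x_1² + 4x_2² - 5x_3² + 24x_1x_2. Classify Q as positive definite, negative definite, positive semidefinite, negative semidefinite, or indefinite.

The associated matrix is A = [[36, 12, 0], [12, 4, 0], [0, 0, -5]].
Row-reducing A symmetrically gives the diagonal entries 36, 0, -5.
That gives 1 positive, 1 negative, 1 zero pivots.
Hence Q is indefinite.

indefinite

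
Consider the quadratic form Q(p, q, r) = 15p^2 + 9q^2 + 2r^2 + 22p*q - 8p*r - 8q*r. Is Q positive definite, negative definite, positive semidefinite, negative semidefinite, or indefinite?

The associated matrix is A = [[15, 11, -4], [11, 9, -4], [-4, -4, 2]].
Congruent diagonalization of A (simultaneous row and column reduction) yields pivots 15, 14/15, -2/7.
Counting signs: 2 positive, 1 negative.
Hence Q is indefinite.

indefinite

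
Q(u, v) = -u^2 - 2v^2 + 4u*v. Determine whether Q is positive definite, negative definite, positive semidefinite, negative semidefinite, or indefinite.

The symmetric matrix of Q is [[-1, 2], [2, -2]].
For the 2×2 matrix [[-1, 2], [2, -2]]: det = -1·-2 − (2)² = -2, trace = -3.
det < 0 so the eigenvalues have opposite signs; the form is indefinite.

indefinite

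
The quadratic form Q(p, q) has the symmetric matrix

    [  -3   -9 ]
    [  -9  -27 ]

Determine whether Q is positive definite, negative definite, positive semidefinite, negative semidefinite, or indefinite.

Congruent diagonalization of A (simultaneous row and column reduction) yields pivots -3, 0.
Counting signs: 1 negative, 1 zero.
Hence Q is negative semidefinite.

negative semidefinite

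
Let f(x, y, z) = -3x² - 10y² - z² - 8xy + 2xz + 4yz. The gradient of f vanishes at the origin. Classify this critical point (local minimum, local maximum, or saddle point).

local maximum

The Hessian at the origin is H = [[-6, -8, 2], [-8, -20, 4], [2, 4, -2]].
An LDLᵀ factorisation of H has diagonal entries -6, -28/3, -8/7.
That gives 3 negative pivots.
H is negative definite, so the origin is a strict local maximum.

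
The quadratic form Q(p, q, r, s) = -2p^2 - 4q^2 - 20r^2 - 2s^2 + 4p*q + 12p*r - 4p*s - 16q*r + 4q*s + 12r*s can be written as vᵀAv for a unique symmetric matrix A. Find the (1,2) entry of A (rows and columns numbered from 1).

The coefficient of p·q in Q is 4. For a symmetric A this equals A[1,2] + A[2,1] = 2·A[1,2].
So A[1,2] = 4/2 = 2.

2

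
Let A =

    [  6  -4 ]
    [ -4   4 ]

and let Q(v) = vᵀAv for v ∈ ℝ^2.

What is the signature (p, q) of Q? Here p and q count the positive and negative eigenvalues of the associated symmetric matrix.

Congruent diagonalization of A (simultaneous row and column reduction) yields pivots 6, 4/3.
So there are 2 positive pivots.

(2, 0)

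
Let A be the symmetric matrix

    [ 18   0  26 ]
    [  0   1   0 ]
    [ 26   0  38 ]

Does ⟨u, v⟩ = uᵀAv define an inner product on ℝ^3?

yes

Congruent diagonalization of A (simultaneous row and column reduction) yields pivots 18, 1, 4/9.
That gives 3 positive pivots.
Hence Q is positive definite.
⟨·,·⟩ is an inner product exactly when A is positive definite.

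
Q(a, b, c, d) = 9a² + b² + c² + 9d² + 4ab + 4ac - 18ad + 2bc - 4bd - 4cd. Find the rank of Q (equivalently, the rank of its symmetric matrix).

Write A = [[9, 2, 2, -9], [2, 1, 1, -2], [2, 1, 1, -2], [-9, -2, -2, 9]].
Symmetric row and column elimination reduces A to a congruent diagonal form with pivots 9, 5/9, 0, 0.
That gives 2 positive, 2 zero pivots.
The rank is the number of nonzero pivots: 2.

2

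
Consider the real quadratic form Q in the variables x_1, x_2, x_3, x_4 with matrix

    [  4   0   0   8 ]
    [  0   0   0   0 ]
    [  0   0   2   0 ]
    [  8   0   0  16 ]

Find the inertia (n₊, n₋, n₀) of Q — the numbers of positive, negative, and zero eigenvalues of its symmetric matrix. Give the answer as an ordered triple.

(2, 0, 2)

Symmetric row and column elimination reduces A to a congruent diagonal form with pivots 4, 0, 2, 0.
So there are 2 positive, 2 zero pivots.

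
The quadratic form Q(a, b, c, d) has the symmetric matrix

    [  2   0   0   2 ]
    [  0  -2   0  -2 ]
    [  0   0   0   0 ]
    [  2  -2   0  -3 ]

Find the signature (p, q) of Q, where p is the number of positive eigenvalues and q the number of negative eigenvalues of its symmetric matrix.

Row-reducing A symmetrically gives the diagonal entries 2, -2, 0, -3.
Counting signs: 1 positive, 2 negative, 1 zero.

(1, 2)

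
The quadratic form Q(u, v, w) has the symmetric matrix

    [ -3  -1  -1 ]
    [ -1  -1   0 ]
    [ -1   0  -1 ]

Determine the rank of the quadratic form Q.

Congruent diagonalization of A (simultaneous row and column reduction) yields pivots -3, -2/3, -1/2.
That gives 3 negative pivots.
The rank is the number of nonzero pivots: 3.

3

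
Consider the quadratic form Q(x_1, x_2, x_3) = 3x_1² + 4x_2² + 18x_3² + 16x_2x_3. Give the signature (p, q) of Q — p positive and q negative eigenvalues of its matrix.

The symmetric matrix is A = [[3, 0, 0], [0, 4, 8], [0, 8, 18]].
Congruent diagonalization of A (simultaneous row and column reduction) yields pivots 3, 4, 2.
So there are 3 positive pivots.

(3, 0)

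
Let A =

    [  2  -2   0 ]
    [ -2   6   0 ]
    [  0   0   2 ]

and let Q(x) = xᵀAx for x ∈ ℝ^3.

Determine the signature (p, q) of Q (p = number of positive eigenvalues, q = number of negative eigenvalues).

(3, 0)

An LDLᵀ factorisation of A has diagonal entries 2, 4, 2.
Counting signs: 3 positive.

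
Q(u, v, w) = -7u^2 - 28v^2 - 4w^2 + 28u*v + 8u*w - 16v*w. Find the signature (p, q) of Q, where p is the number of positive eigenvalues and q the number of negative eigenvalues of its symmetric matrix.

Write A = [[-7, 14, 4], [14, -28, -8], [4, -8, -4]].
Applying the same elementary operations to the rows and columns of A produces a congruent diagonal matrix with entries -7, 0, -12/7.
So there are 2 negative, 1 zero pivots.

(0, 2)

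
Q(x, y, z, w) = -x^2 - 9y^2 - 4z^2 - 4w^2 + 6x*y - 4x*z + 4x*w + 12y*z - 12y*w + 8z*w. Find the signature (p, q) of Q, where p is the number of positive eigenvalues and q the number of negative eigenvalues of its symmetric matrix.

Write A = [[-1, 3, -2, 2], [3, -9, 6, -6], [-2, 6, -4, 4], [2, -6, 4, -4]].
Row-reducing A symmetrically gives the diagonal entries -1, 0, 0, 0.
So there are 1 negative, 3 zero pivots.

(0, 1)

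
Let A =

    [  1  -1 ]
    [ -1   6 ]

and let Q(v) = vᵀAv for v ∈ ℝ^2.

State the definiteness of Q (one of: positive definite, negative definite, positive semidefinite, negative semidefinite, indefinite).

positive definite

Leading principal minors: Δ_1 = 1, Δ_2 = 5.
All leading principal minors are positive, so by Sylvester's criterion Q is positive definite.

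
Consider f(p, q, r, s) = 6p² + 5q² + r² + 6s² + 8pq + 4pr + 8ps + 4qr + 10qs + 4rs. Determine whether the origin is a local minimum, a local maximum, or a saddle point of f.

local minimum

The Hessian at the origin is H = [[12, 8, 4, 8], [8, 10, 4, 10], [4, 4, 2, 4], [8, 10, 4, 12]].
Row-reducing H symmetrically gives the diagonal entries 12, 14/3, 2/7, 2.
So there are 4 positive pivots.
H is positive definite, so the origin is a strict local minimum.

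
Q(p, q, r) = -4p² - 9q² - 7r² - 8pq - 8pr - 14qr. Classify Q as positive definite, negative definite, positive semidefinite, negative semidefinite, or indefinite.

The symmetric matrix is A = [[-4, -4, -4], [-4, -9, -7], [-4, -7, -7]].
Symmetric row and column elimination reduces A to a congruent diagonal form with pivots -4, -5, -6/5.
Counting signs: 3 negative.
Hence Q is negative definite.

negative definite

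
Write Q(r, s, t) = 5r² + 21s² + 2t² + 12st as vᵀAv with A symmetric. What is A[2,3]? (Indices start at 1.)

The coefficient of s·t in Q is 12. For a symmetric A this equals A[2,3] + A[3,2] = 2·A[2,3].
So A[2,3] = 12/2 = 6.

6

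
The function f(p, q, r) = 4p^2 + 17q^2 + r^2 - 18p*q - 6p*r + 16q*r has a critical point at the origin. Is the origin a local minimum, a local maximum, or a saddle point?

saddle point

The Hessian at the origin is H = [[8, -18, -6], [-18, 34, 16], [-6, 16, 2]].
Symmetric row and column elimination reduces H to a congruent diagonal form with pivots 8, -13/2, -20/13.
Counting signs: 1 positive, 2 negative.
H is indefinite, so the origin is a saddle point.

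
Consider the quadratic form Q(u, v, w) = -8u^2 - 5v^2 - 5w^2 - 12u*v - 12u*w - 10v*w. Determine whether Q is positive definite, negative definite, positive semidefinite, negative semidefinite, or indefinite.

The associated matrix is A = [[-8, -6, -6], [-6, -5, -5], [-6, -5, -5]].
Congruent diagonalization of A (simultaneous row and column reduction) yields pivots -8, -1/2, 0.
That gives 2 negative, 1 zero pivots.
Hence Q is negative semidefinite.

negative semidefinite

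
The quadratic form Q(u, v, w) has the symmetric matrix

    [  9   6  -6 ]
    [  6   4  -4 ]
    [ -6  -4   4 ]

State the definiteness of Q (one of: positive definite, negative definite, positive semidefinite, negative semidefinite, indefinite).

Row-reducing A symmetrically gives the diagonal entries 9, 0, 0.
That gives 1 positive, 2 zero pivots.
Hence Q is positive semidefinite.

positive semidefinite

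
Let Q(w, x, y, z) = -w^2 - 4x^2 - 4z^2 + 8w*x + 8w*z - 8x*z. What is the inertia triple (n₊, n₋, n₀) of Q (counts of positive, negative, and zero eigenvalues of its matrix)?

(1, 1, 2)

Write A = [[-1, 4, 0, 4], [4, -4, 0, -4], [0, 0, 0, 0], [4, -4, 0, -4]].
Congruent diagonalization of A (simultaneous row and column reduction) yields pivots -1, 12, 0, 0.
Counting signs: 1 positive, 1 negative, 2 zero.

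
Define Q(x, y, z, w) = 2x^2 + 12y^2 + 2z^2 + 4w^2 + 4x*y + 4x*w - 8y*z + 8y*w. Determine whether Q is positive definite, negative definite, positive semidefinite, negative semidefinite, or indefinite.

The associated matrix is A = [[2, 2, 0, 2], [2, 12, -4, 4], [0, -4, 2, 0], [2, 4, 0, 4]].
Congruent diagonalization of A (simultaneous row and column reduction) yields pivots 2, 10, 2/5, 0.
Counting signs: 3 positive, 1 zero.
Hence Q is positive semidefinite.

positive semidefinite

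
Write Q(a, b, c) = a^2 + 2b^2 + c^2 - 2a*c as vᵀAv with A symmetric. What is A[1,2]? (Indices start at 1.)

The coefficient of a·b in Q is 0. For a symmetric A this equals A[1,2] + A[2,1] = 2·A[1,2].
So A[1,2] = 0/2 = 0.

0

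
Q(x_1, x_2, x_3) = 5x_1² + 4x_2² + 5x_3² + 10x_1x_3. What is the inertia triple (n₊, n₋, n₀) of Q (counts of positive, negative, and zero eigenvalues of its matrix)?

The symmetric matrix is A = [[5, 0, 5], [0, 4, 0], [5, 0, 5]].
Row-reducing A symmetrically gives the diagonal entries 5, 4, 0.
Counting signs: 2 positive, 1 zero.

(2, 0, 1)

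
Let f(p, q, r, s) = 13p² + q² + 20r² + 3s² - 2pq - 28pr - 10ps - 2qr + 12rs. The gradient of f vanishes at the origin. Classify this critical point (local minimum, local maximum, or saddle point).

The Hessian at the origin is H = [[26, -2, -28, -10], [-2, 2, -2, 0], [-28, -2, 40, 12], [-10, 0, 12, 6]].
Applying the same elementary operations to the rows and columns of H produces a congruent diagonal matrix with entries 26, 24/13, 1/2, 4/3.
That gives 4 positive pivots.
H is positive definite, so the origin is a strict local minimum.

local minimum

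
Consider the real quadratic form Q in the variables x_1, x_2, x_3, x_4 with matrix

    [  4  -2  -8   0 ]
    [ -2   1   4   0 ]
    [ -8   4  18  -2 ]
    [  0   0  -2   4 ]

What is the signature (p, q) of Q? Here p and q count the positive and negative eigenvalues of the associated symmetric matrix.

(3, 0)

Applying the same elementary operations to the rows and columns of A produces a congruent diagonal matrix with entries 4, 0, 2, 2.
Counting signs: 3 positive, 1 zero.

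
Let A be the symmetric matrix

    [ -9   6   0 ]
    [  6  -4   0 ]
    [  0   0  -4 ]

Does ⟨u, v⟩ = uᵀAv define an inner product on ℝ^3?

Row-reducing A symmetrically gives the diagonal entries -9, 0, -4.
So there are 2 negative, 1 zero pivots.
Hence Q is negative semidefinite.
⟨·,·⟩ is an inner product exactly when A is positive definite.

no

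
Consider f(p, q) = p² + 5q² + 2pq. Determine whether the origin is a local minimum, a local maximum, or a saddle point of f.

local minimum

The Hessian at the origin is H = [[2, 2], [2, 10]].
det H = 2·10 − (2)² = 16 > 0 and H[1,1] = 2 > 0, so H is positive definite.
Therefore the origin is a local minimum.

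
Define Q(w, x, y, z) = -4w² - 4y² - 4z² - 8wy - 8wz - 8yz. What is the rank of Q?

1

The associated matrix is A = [[-4, 0, -4, -4], [0, 0, 0, 0], [-4, 0, -4, -4], [-4, 0, -4, -4]].
Row-reducing A symmetrically gives the diagonal entries -4, 0, 0, 0.
So there are 1 negative, 3 zero pivots.
The rank is the number of nonzero pivots: 1.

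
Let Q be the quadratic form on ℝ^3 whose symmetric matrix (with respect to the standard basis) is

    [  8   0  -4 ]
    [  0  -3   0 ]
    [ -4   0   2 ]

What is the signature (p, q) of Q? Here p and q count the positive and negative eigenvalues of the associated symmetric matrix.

Applying the same elementary operations to the rows and columns of A produces a congruent diagonal matrix with entries 8, -3, 0.
So there are 1 positive, 1 negative, 1 zero pivots.

(1, 1)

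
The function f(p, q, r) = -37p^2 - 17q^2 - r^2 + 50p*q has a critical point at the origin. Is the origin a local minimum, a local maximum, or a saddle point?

The Hessian at the origin is H = [[-74, 50, 0], [50, -34, 0], [0, 0, -2]].
Congruent diagonalization of H (simultaneous row and column reduction) yields pivots -74, -8/37, -2.
Counting signs: 3 negative.
H is negative definite, so the origin is a strict local maximum.

local maximum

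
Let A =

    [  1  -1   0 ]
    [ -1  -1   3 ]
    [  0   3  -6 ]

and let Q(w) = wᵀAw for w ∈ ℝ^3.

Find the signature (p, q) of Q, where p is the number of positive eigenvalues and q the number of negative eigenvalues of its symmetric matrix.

An LDLᵀ factorisation of A has diagonal entries 1, -2, -3/2.
Counting signs: 1 positive, 2 negative.

(1, 2)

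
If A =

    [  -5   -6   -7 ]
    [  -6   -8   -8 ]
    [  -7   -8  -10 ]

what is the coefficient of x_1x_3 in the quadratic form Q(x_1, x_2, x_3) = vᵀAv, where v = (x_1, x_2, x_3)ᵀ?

-14

The coefficient of x_1x_3 is A[1,3] + A[3,1] = 2·(-7) = -14.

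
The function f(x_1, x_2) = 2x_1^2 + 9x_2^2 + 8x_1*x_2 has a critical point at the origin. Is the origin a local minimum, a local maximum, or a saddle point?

local minimum

The Hessian at the origin is H = [[4, 8], [8, 18]].
det H = 4·18 − (8)² = 8 > 0 and H[1,1] = 4 > 0, so H is positive definite.
Therefore the origin is a local minimum.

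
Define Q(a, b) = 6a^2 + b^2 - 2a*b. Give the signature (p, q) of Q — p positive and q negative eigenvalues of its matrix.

(2, 0)

Write A = [[6, -1], [-1, 1]].
Congruent diagonalization of A (simultaneous row and column reduction) yields pivots 6, 5/6.
So there are 2 positive pivots.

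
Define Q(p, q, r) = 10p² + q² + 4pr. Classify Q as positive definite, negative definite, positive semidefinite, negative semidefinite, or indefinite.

Write A = [[10, 0, 2], [0, 1, 0], [2, 0, 0]].
Row-reducing A symmetrically gives the diagonal entries 10, 1, -2/5.
Counting signs: 2 positive, 1 negative.
Hence Q is indefinite.

indefinite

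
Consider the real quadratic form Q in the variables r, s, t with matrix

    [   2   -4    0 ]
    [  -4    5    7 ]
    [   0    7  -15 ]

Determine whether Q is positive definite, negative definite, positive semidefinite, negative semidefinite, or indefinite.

Congruent diagonalization of A (simultaneous row and column reduction) yields pivots 2, -3, 4/3.
That gives 2 positive, 1 negative pivots.
Hence Q is indefinite.

indefinite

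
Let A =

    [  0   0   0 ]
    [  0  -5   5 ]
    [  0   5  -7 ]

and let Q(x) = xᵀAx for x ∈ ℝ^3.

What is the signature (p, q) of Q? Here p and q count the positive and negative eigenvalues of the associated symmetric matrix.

(0, 2)

Row-reducing A symmetrically gives the diagonal entries 0, -5, -2.
Counting signs: 2 negative, 1 zero.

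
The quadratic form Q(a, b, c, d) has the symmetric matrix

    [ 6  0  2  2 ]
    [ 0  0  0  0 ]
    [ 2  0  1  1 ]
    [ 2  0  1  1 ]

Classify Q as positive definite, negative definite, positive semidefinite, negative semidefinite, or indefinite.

Symmetric row and column elimination reduces A to a congruent diagonal form with pivots 6, 0, 1/3, 0.
So there are 2 positive, 2 zero pivots.
Hence Q is positive semidefinite.

positive semidefinite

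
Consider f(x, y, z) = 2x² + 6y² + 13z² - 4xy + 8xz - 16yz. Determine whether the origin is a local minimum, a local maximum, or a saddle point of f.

local minimum

The Hessian at the origin is H = [[4, -4, 8], [-4, 12, -16], [8, -16, 26]].
Symmetric row and column elimination reduces H to a congruent diagonal form with pivots 4, 8, 2.
So there are 3 positive pivots.
H is positive definite, so the origin is a strict local minimum.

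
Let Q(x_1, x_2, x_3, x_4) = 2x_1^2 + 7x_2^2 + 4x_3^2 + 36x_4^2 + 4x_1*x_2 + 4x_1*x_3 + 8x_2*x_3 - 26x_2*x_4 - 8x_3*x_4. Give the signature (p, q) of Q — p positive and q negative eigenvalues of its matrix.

(4, 0)

The symmetric matrix is A = [[2, 2, 2, 0], [2, 7, 4, -13], [2, 4, 4, -4], [0, -13, -4, 36]].
Row-reducing A symmetrically gives the diagonal entries 2, 5, 6/5, 1.
So there are 4 positive pivots.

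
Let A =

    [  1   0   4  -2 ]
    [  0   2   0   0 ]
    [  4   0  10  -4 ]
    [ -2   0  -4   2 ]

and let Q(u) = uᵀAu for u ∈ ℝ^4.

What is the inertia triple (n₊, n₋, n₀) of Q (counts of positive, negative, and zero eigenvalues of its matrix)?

Applying the same elementary operations to the rows and columns of A produces a congruent diagonal matrix with entries 1, 2, -6, 2/3.
That gives 3 positive, 1 negative pivots.

(3, 1, 0)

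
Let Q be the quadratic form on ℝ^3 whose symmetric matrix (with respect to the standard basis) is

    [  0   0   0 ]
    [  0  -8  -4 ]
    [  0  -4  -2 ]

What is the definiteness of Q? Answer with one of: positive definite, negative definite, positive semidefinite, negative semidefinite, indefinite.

negative semidefinite

Applying the same elementary operations to the rows and columns of A produces a congruent diagonal matrix with entries 0, -8, 0.
Counting signs: 1 negative, 2 zero.
Hence Q is negative semidefinite.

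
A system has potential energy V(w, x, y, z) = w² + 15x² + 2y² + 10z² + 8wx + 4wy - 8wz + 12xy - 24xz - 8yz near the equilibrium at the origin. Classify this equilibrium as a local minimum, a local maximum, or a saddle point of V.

The Hessian at the origin is H = [[2, 8, 4, -8], [8, 30, 12, -24], [4, 12, 4, -8], [-8, -24, -8, 20]].
Row-reducing H symmetrically gives the diagonal entries 2, -2, 4, 4.
Counting signs: 3 positive, 1 negative.
H is indefinite, so the origin is a saddle point.

saddle point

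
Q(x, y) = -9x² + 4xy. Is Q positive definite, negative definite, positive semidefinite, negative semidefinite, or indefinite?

Write A = [[-9, 2], [2, 0]].
Applying the same elementary operations to the rows and columns of A produces a congruent diagonal matrix with entries -9, 4/9.
That gives 1 positive, 1 negative pivots.
Hence Q is indefinite.

indefinite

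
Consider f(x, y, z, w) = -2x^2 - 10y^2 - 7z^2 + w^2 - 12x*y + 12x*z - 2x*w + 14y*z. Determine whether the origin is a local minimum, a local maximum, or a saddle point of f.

saddle point

The Hessian at the origin is H = [[-4, -12, 12, -2], [-12, -20, 14, 0], [12, 14, -14, 0], [-2, 0, 0, 2]].
Congruent diagonalization of H (simultaneous row and column reduction) yields pivots -4, 16, -33/4, 15/11.
Counting signs: 2 positive, 2 negative.
H is indefinite, so the origin is a saddle point.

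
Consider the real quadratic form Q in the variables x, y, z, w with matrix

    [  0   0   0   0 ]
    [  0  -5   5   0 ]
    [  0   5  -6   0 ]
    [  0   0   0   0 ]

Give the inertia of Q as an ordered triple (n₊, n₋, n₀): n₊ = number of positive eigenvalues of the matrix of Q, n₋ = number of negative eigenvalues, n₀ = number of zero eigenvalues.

(0, 2, 2)

Congruent diagonalization of A (simultaneous row and column reduction) yields pivots 0, -5, -1, 0.
That gives 2 negative, 2 zero pivots.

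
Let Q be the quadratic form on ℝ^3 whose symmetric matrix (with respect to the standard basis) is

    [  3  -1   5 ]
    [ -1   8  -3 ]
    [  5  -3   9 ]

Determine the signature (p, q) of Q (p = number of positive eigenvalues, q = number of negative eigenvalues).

An LDLᵀ factorisation of A has diagonal entries 3, 23/3, 10/23.
That gives 3 positive pivots.

(3, 0)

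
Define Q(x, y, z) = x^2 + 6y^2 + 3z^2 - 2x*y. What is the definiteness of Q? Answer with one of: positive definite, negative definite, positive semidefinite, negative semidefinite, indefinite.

Write A = [[1, -1, 0], [-1, 6, 0], [0, 0, 3]].
Applying the same elementary operations to the rows and columns of A produces a congruent diagonal matrix with entries 1, 5, 3.
So there are 3 positive pivots.
Hence Q is positive definite.

positive definite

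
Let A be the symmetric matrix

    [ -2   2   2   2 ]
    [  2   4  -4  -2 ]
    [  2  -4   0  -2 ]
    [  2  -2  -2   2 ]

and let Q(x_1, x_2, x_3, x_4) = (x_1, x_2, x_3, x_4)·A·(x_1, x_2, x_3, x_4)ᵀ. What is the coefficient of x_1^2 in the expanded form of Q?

The coefficient of x_1^2 is the diagonal entry A[1,1] = -2.

-2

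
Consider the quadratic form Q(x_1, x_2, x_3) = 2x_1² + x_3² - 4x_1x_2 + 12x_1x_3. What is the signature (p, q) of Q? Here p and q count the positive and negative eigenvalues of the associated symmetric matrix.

Write A = [[2, -2, 6], [-2, 0, 0], [6, 0, 1]].
Row-reducing A symmetrically gives the diagonal entries 2, -2, 1.
So there are 2 positive, 1 negative pivots.

(2, 1)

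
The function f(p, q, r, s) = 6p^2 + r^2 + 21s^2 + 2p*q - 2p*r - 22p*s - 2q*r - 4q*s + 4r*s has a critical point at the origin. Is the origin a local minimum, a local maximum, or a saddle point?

The Hessian at the origin is H = [[12, 2, -2, -22], [2, 0, -2, -4], [-2, -2, 2, 4], [-22, -4, 4, 42]].
Congruent diagonalization of H (simultaneous row and column reduction) yields pivots 12, -1/3, 10, 8/5.
Counting signs: 3 positive, 1 negative.
H is indefinite, so the origin is a saddle point.

saddle point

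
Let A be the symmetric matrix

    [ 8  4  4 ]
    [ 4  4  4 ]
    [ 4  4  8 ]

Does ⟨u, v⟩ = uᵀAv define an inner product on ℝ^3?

Applying the same elementary operations to the rows and columns of A produces a congruent diagonal matrix with entries 8, 2, 4.
That gives 3 positive pivots.
Hence Q is positive definite.
⟨·,·⟩ is an inner product exactly when A is positive definite.

yes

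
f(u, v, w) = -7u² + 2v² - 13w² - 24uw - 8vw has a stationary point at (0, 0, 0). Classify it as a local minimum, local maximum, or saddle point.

The Hessian at the origin is H = [[-14, 0, -24], [0, 4, -8], [-24, -8, -26]].
Symmetric row and column elimination reduces H to a congruent diagonal form with pivots -14, 4, -6/7.
So there are 1 positive, 2 negative pivots.
H is indefinite, so the origin is a saddle point.

saddle point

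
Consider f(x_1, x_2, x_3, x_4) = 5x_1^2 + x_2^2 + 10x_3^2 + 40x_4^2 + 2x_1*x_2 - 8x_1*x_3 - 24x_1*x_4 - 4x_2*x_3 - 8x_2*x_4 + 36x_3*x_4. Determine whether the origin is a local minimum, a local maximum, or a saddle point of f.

local minimum

The Hessian at the origin is H = [[10, 2, -8, -24], [2, 2, -4, -8], [-8, -4, 20, 36], [-24, -8, 36, 80]].
Congruent diagonalization of H (simultaneous row and column reduction) yields pivots 10, 8/5, 10, 8/5.
So there are 4 positive pivots.
H is positive definite, so the origin is a strict local minimum.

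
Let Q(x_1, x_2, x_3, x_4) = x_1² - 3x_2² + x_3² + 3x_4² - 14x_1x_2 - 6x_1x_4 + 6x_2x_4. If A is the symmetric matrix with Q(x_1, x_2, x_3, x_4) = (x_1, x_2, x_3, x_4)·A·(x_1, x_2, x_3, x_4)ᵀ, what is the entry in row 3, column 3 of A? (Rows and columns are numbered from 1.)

The coefficient of x_3² in Q is 1, and that is exactly A[3,3].

1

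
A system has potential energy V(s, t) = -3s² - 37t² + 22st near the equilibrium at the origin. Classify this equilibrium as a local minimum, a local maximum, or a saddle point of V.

saddle point

The Hessian at the origin is H = [[-6, 22], [22, -74]].
det H = -6·-74 − (22)² = -40 < 0, so H is indefinite.
Therefore the origin is a saddle point.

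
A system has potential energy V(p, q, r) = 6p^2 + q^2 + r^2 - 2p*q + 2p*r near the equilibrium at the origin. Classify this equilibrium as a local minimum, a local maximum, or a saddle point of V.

local minimum

The Hessian at the origin is H = [[12, -2, 2], [-2, 2, 0], [2, 0, 2]].
An LDLᵀ factorisation of H has diagonal entries 12, 5/3, 8/5.
So there are 3 positive pivots.
H is positive definite, so the origin is a strict local minimum.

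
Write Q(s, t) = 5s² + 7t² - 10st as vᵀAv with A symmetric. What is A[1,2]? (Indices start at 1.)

The coefficient of s·t in Q is -10. For a symmetric A this equals A[1,2] + A[2,1] = 2·A[1,2].
So A[1,2] = -10/2 = -5.

-5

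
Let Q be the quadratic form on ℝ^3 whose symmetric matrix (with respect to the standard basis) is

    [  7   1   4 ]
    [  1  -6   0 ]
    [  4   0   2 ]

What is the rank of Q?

3

An LDLᵀ factorisation of A has diagonal entries 7, -43/7, -10/43.
That gives 1 positive, 2 negative pivots.
The rank is the number of nonzero pivots: 3.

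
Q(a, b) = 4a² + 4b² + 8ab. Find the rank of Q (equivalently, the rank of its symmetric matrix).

1

The associated matrix is A = [[4, 4], [4, 4]].
Congruent diagonalization of A (simultaneous row and column reduction) yields pivots 4, 0.
So there are 1 positive, 1 zero pivots.
The rank is the number of nonzero pivots: 1.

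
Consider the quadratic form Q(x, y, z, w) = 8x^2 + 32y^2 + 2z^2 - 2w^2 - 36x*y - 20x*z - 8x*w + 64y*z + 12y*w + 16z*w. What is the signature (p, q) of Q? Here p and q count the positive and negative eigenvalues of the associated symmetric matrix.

(2, 2)

The symmetric matrix is A = [[8, -18, -10, -4], [-18, 32, 32, 6], [-10, 32, 2, 8], [-4, 6, 8, -2]].
Symmetric row and column elimination reduces A to a congruent diagonal form with pivots 8, -17/2, 2/17, -4.
Counting signs: 2 positive, 2 negative.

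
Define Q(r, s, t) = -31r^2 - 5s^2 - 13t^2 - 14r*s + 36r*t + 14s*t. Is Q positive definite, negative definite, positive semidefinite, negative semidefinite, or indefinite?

The associated matrix is A = [[-31, -7, 18], [-7, -5, 7], [18, 7, -13]].
Symmetric row and column elimination reduces A to a congruent diagonal form with pivots -31, -106/31, -3/106.
That gives 3 negative pivots.
Hence Q is negative definite.

negative definite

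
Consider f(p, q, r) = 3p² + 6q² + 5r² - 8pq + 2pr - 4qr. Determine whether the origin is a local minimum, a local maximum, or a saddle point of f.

The Hessian at the origin is H = [[6, -8, 2], [-8, 12, -4], [2, -4, 10]].
Symmetric row and column elimination reduces H to a congruent diagonal form with pivots 6, 4/3, 8.
That gives 3 positive pivots.
H is positive definite, so the origin is a strict local minimum.

local minimum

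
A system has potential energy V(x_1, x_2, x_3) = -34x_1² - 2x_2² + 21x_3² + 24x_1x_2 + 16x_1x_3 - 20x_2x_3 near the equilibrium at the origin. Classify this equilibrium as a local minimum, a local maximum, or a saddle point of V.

saddle point

The Hessian at the origin is H = [[-68, 24, 16], [24, -4, -20], [16, -20, 42]].
Row-reducing H symmetrically gives the diagonal entries -68, 76/17, -6/19.
So there are 1 positive, 2 negative pivots.
H is indefinite, so the origin is a saddle point.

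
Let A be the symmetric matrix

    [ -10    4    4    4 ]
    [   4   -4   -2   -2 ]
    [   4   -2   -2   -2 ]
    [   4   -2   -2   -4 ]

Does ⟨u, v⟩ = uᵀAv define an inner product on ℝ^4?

no

An LDLᵀ factorisation of A has diagonal entries -10, -12/5, -1/3, -2.
So there are 4 negative pivots.
Hence Q is negative definite.
⟨·,·⟩ is an inner product exactly when A is positive definite.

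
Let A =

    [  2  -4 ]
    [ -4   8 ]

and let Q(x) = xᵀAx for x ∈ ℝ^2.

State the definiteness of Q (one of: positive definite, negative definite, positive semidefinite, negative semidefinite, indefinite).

positive semidefinite

For the 2×2 matrix [[2, -4], [-4, 8]]: det = 2·8 − (-4)² = 0, trace = 10.
det = 0 so one eigenvalue is zero; the form is semidefinite with the sign of the trace.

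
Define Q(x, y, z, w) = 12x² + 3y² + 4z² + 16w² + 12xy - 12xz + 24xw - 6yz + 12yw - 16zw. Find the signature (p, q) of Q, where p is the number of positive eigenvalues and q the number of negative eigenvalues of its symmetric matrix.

The associated matrix is A = [[12, 6, -6, 12], [6, 3, -3, 6], [-6, -3, 4, -8], [12, 6, -8, 16]].
Congruent diagonalization of A (simultaneous row and column reduction) yields pivots 12, 0, 1, 0.
So there are 2 positive, 2 zero pivots.

(2, 0)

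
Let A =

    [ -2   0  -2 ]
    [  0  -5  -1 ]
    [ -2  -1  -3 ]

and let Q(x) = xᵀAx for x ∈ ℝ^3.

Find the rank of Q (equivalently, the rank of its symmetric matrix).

Applying the same elementary operations to the rows and columns of A produces a congruent diagonal matrix with entries -2, -5, -4/5.
Counting signs: 3 negative.
The rank is the number of nonzero pivots: 3.

3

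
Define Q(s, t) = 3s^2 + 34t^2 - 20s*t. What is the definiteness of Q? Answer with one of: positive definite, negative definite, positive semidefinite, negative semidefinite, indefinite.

The associated matrix is A = [[3, -10], [-10, 34]].
Congruent diagonalization of A (simultaneous row and column reduction) yields pivots 3, 2/3.
So there are 2 positive pivots.
Hence Q is positive definite.

positive definite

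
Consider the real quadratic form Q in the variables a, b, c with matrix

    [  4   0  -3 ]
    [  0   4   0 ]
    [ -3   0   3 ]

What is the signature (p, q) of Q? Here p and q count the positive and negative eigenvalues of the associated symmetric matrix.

Row-reducing A symmetrically gives the diagonal entries 4, 4, 3/4.
That gives 3 positive pivots.

(3, 0)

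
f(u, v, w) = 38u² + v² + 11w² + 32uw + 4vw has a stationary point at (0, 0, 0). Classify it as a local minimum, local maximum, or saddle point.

The Hessian at the origin is H = [[76, 0, 32], [0, 2, 4], [32, 4, 22]].
Symmetric row and column elimination reduces H to a congruent diagonal form with pivots 76, 2, 10/19.
Counting signs: 3 positive.
H is positive definite, so the origin is a strict local minimum.

local minimum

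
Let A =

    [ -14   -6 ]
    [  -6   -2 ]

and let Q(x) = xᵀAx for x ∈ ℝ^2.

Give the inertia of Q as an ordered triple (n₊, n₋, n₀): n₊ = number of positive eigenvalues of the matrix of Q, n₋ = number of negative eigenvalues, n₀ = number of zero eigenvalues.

(1, 1, 0)

Symmetric row and column elimination reduces A to a congruent diagonal form with pivots -14, 4/7.
So there are 1 positive, 1 negative pivots.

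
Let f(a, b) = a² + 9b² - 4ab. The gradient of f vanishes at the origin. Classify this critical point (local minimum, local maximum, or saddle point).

local minimum

The Hessian at the origin is H = [[2, -4], [-4, 18]].
det H = 2·18 − (-4)² = 20 > 0 and H[1,1] = 2 > 0, so H is positive definite.
Therefore the origin is a local minimum.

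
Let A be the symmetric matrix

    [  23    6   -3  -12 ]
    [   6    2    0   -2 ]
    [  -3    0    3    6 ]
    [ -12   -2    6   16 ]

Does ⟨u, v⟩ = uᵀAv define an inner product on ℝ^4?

Leading principal minors: Δ_1 = 23, Δ_2 = 10, Δ_3 = 12, Δ_4 = 24.
All leading principal minors are positive, so by Sylvester's criterion Q is positive definite.
⟨·,·⟩ is an inner product exactly when A is positive definite.

yes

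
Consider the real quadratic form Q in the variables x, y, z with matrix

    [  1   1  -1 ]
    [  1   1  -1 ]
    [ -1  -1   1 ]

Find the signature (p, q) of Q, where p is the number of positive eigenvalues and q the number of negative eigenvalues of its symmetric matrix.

(1, 0)

Symmetric row and column elimination reduces A to a congruent diagonal form with pivots 1, 0, 0.
So there are 1 positive, 2 zero pivots.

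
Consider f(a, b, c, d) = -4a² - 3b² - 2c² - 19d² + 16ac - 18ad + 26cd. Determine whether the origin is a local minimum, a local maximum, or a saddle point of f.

The Hessian at the origin is H = [[-8, 0, 16, -18], [0, -6, 0, 0], [16, 0, -4, 26], [-18, 0, 26, -38]].
Congruent diagonalization of H (simultaneous row and column reduction) yields pivots -8, -6, 28, -15/14.
So there are 1 positive, 3 negative pivots.
H is indefinite, so the origin is a saddle point.

saddle point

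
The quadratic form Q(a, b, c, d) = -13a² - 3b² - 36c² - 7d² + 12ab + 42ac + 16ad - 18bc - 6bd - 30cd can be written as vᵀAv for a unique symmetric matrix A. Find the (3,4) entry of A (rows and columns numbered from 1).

-15

The coefficient of c·d in Q is -30. For a symmetric A this equals A[3,4] + A[4,3] = 2·A[3,4].
So A[3,4] = -30/2 = -15.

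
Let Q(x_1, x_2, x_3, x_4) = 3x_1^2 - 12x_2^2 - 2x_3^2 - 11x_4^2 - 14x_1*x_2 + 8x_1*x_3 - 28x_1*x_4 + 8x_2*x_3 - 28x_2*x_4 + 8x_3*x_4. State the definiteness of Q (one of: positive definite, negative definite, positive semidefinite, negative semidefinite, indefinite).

indefinite

The associated matrix is A = [[3, -7, 4, -14], [-7, -12, 4, -14], [4, 4, -2, 4], [-14, -14, 4, -11]].
Applying the same elementary operations to the rows and columns of A produces a congruent diagonal matrix with entries 3, -85/3, -18/17, 1.
That gives 2 positive, 2 negative pivots.
Hence Q is indefinite.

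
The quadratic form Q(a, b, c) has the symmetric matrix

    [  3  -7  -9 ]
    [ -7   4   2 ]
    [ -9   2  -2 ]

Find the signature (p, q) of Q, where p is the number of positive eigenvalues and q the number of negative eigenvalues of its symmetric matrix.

(2, 1)

Applying the same elementary operations to the rows and columns of A produces a congruent diagonal matrix with entries 3, -37/3, 10/37.
That gives 2 positive, 1 negative pivots.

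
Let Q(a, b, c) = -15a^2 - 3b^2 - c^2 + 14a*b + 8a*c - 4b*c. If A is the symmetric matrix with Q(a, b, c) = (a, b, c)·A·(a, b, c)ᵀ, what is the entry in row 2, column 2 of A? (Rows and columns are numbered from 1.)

The coefficient of b^2 in Q is -3, and that is exactly A[2,2].

-3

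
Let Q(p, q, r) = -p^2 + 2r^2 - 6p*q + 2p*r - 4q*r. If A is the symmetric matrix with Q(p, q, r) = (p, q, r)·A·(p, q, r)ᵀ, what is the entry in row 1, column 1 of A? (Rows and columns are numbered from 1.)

The coefficient of p^2 in Q is -1, and that is exactly A[1,1].

-1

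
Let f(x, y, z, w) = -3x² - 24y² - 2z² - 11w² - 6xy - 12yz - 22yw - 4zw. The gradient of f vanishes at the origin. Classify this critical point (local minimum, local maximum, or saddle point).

The Hessian at the origin is H = [[-6, -6, 0, 0], [-6, -48, -12, -22], [0, -12, -4, -4], [0, -22, -4, -22]].
An LDLᵀ factorisation of H has diagonal entries -6, -42, -4/7, -4/3.
So there are 4 negative pivots.
H is negative definite, so the origin is a strict local maximum.

local maximum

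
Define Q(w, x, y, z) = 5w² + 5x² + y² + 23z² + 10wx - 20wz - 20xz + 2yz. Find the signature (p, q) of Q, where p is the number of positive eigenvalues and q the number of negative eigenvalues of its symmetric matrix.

(3, 0)

The symmetric matrix is A = [[5, 5, 0, -10], [5, 5, 0, -10], [0, 0, 1, 1], [-10, -10, 1, 23]].
Congruent diagonalization of A (simultaneous row and column reduction) yields pivots 5, 0, 1, 2.
Counting signs: 3 positive, 1 zero.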